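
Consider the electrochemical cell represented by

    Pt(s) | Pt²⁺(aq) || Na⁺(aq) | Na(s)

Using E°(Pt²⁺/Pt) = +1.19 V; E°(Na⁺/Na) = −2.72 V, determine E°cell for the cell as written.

−3.91 V

By convention the left-hand electrode in cell notation is the anode (oxidation) and the right-hand electrode is the cathode (reduction).
E°cell = E°(right) − E°(left) = −2.72 − (+1.19) = −3.91 V.
The negative sign shows that, as written, the cell would require an external voltage to drive the reaction.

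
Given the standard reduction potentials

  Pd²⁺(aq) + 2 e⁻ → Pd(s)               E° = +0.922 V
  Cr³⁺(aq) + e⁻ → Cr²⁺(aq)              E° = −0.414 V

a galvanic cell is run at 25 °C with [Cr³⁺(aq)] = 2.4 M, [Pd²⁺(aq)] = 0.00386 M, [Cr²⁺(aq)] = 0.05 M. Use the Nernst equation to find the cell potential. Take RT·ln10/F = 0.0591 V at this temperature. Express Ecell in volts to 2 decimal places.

+1.17 V

Pd²⁺/Pd is reduced (cathode, E° = +0.922 V) and Cr³⁺/Cr²⁺ is oxidized (anode).
E°cell = +0.922 − (−0.414) = +1.336 V, with n = 2 electrons transferred.
The balanced reaction is Pd²⁺(aq) + 2 Cr²⁺(aq) → Pd(s) + 2 Cr³⁺(aq), so Q = [Cr³⁺(aq)]^2 / ([Pd²⁺(aq)]·[Cr²⁺(aq)]^2) = 5.97×10^5 and log Q = 5.776.
E = E° − (0.0591/n)·log Q = +1.336 − (0.0591/2)(5.776) = +1.17 V.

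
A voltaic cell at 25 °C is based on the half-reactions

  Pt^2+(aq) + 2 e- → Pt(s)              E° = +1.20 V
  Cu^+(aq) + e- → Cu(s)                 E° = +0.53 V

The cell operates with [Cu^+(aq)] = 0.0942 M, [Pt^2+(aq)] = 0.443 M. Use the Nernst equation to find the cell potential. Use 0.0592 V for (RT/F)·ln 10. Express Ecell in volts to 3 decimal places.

The Pt²⁺/Pt couple has the more positive E°, so it is the cathode; Cu⁺/Cu is the anode.
E°cell = E°cat − E°an = +1.20 − (+0.53) = +0.67 V; n = 2.
The balanced reaction is Pt^2+(aq) + 2 Cu(s) → Pt(s) + 2 Cu^+(aq), so Q = [Cu^+(aq)]^2 / [Pt^2+(aq)] = 0.02 and log Q = −1.698.
E = E° − (0.0592/n)·log Q = +0.67 − (0.0592/2)(−1.698) = +0.720 V.

+0.720 V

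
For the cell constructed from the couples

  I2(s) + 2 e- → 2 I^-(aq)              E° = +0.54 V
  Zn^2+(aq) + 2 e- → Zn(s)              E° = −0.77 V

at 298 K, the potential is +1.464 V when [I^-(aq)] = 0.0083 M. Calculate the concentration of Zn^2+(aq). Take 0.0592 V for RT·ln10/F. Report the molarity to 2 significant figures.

0.091 M

I₂/I⁻ is the cathode (higher E°); E°cell = +0.54 − (−0.77) = +1.31 V with n = 2.
From the Nernst equation, log Q = n(E° − E)/0.0592 = 2·(+1.31 − (+1.464))/0.0592 = −5.203.
The balanced reaction is I2(s) + Zn(s) → 2 I^-(aq) + Zn^2+(aq), so Q = [I^-(aq)]^2·[Zn^2+(aq)].
Substituting the known concentrations and solving, log [Zn^2+(aq)] = −1.041 and [Zn^2+(aq)] = 0.091 M.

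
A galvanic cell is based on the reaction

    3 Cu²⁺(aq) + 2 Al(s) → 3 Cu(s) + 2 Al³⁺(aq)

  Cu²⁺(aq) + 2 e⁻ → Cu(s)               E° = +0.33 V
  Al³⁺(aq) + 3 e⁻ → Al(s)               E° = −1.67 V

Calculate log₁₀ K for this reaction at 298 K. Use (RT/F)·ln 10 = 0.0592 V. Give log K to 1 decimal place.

log K = 202.7

The Cu²⁺/Cu couple is reduced (cathode); E°cell = +0.33 − (−1.67) = +2.00 V with n = 6.
At equilibrium E = 0, so log K = nE°cell / 0.0592 = (6)(+2.00) / 0.0592 = 202.7.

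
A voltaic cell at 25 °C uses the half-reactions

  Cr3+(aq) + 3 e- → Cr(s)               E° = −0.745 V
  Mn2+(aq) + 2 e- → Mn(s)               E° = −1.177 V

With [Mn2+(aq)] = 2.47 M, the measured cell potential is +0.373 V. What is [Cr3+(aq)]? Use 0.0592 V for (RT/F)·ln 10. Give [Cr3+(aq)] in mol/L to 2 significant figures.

0.0040 M

Cr³⁺/Cr is the cathode (higher E°); E°cell = −0.745 − (−1.177) = +0.432 V with n = 6.
Rearranging E = E° − (0.0592/n)·log Q gives log Q = 6(+0.432 − (+0.373))/0.0592 = 5.980.
Balancing electrons gives 2 Cr3+(aq) + 3 Mn(s) → 2 Cr(s) + 3 Mn2+(aq); thus Q = [Mn2+(aq)]^3 / [Cr3+(aq)]^2.
Substituting the known concentrations and solving, log [Cr3+(aq)] = −2.401 and [Cr3+(aq)] = 0.0040 M.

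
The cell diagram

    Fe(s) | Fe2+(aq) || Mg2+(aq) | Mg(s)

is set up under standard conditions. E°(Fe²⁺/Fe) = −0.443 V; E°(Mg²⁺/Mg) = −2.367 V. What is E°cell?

−1.924 V

By convention the left-hand electrode in cell notation is the anode (oxidation) and the right-hand electrode is the cathode (reduction).
E°cell = E°(right) − E°(left) = −2.367 − (−0.443) = −1.924 V.
The negative sign shows that, as written, the cell would require an external voltage to drive the reaction.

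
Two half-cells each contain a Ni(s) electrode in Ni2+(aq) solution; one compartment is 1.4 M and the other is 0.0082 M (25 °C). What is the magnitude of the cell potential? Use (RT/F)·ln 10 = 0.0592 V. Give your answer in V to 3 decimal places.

For a concentration cell E°cell = 0, since both electrodes use the same couple.
The compartment with the higher Ni2+(aq) concentration (1.4 M) acts as the cathode; ions are reduced there and produced at the dilute (0.0082 M) anode.
With n = 2, Ecell = −(0.0592/2)·log([dilute]/[conc]) = −(0.0592/2)·log(0.0082/1.4) = +0.066 V.

0.066 V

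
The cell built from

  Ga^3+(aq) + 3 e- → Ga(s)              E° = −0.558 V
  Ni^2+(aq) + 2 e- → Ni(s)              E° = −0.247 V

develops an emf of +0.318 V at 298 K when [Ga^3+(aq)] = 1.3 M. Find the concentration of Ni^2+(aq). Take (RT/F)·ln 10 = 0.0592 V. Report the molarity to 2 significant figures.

2.1 M

With Ni²⁺/Ni at the cathode and Ga³⁺/Ga at the anode, E°cell = −0.247 − (−0.558) = +0.311 V (n = 6).
Since E = E° − (0.0592/n)·log Q, log Q = n(E° − E)/0.0592 = −0.709.
The balanced reaction is 3 Ni^2+(aq) + 2 Ga(s) → 3 Ni(s) + 2 Ga^3+(aq), so Q = [Ga^3+(aq)]^2 / [Ni^2+(aq)]^3.
Substituting the known concentrations and solving, log [Ni^2+(aq)] = 0.312 and [Ni^2+(aq)] = 2.1 M.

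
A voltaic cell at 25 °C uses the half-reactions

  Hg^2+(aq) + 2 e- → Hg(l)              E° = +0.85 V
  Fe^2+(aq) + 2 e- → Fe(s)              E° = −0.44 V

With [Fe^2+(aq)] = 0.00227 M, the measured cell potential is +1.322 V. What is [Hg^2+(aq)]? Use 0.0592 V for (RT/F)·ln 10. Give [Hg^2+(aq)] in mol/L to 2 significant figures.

0.027 M

Hg²⁺/Hg is the cathode (higher E°); E°cell = +0.85 − (−0.44) = +1.29 V with n = 2.
Rearranging E = E° − (0.0592/n)·log Q gives log Q = 2(+1.29 − (+1.322))/0.0592 = −1.081.
Balancing electrons gives Hg^2+(aq) + Fe(s) → Hg(l) + Fe^2+(aq); thus Q = [Fe^2+(aq)] / [Hg^2+(aq)].
Isolating [Hg^2+(aq)] in Q = 10^{−1.081} yields log [Hg^2+(aq)] = −1.563, i.e. 0.027 M.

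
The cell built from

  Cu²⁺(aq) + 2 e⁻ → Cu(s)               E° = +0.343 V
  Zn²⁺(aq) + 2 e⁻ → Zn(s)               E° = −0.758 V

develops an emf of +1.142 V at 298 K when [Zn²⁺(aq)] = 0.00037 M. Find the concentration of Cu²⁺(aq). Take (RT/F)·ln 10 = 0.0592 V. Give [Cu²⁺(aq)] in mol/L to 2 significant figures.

With Cu²⁺/Cu at the cathode and Zn²⁺/Zn at the anode, E°cell = +0.343 − (−0.758) = +1.101 V (n = 2).
Rearranging E = E° − (0.0592/n)·log Q gives log Q = 2(+1.101 − (+1.142))/0.0592 = −1.385.
Balancing electrons gives Cu²⁺(aq) + Zn(s) → Cu(s) + Zn²⁺(aq); thus Q = [Zn²⁺(aq)] / [Cu²⁺(aq)].
Isolating [Cu²⁺(aq)] in Q = 10^{−1.385} yields log [Cu²⁺(aq)] = −2.047, i.e. 0.0090 M.

0.0090 M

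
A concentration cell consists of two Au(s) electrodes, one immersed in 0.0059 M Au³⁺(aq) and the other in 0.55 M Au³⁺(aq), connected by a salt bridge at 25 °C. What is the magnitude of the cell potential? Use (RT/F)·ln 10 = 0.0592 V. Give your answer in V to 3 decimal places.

For a concentration cell E°cell = 0, since both electrodes use the same couple.
The compartment with the higher Au³⁺(aq) concentration (0.55 M) acts as the cathode; ions are reduced there and produced at the dilute (0.0059 M) anode.
With n = 3, Ecell = −(0.0592/3)·log([dilute]/[conc]) = −(0.0592/3)·log(0.0059/0.55) = +0.039 V.

0.039 V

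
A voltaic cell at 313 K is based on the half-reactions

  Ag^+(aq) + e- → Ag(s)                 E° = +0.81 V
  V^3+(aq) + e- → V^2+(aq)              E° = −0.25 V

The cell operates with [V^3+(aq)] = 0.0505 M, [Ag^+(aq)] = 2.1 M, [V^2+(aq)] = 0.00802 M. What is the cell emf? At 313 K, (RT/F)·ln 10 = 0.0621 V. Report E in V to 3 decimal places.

+1.030 V

Ag⁺/Ag is reduced (cathode, E° = +0.81 V) and V³⁺/V²⁺ is oxidized (anode).
The standard potential is +0.81 − (−0.25) = +1.06 V and the balanced reaction transfers n = 1 electron.
Balancing gives Ag^+(aq) + V^2+(aq) → Ag(s) + V^3+(aq); hence Q = [V^3+(aq)] / ([Ag^+(aq)]·[V^2+(aq)]) = 3 (log Q = 0.477).
By the Nernst equation, E = +1.06 − (0.0621/1)·(0.477) = +1.030 V.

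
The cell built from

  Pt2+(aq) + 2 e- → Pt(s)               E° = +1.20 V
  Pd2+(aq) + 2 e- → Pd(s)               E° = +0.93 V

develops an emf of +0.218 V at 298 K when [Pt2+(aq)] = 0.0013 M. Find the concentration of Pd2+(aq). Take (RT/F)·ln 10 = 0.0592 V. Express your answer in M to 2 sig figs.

The Pt²⁺/Pt couple has the larger reduction potential, so it is the cathode: E°cell = +1.20 − (+0.93) = +0.27 V and n = 2.
From the Nernst equation, log Q = n(E° − E)/0.0592 = 2·(+0.27 − (+0.218))/0.0592 = 1.757.
Balancing electrons gives Pt2+(aq) + Pd(s) → Pt(s) + Pd2+(aq); thus Q = [Pd2+(aq)] / [Pt2+(aq)].
Substituting the known concentrations and solving, log [Pd2+(aq)] = −1.129 and [Pd2+(aq)] = 0.074 M.

0.074 M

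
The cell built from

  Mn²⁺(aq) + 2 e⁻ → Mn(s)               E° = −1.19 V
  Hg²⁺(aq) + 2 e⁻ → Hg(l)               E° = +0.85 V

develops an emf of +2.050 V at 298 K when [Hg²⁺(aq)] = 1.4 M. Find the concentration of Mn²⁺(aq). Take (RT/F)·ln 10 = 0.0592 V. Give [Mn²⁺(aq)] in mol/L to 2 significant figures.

0.64 M

Hg²⁺/Hg is the cathode (higher E°); E°cell = +0.85 − (−1.19) = +2.04 V with n = 2.
Since E = E° − (0.0592/n)·log Q, log Q = n(E° − E)/0.0592 = −0.338.
Balancing electrons gives Hg²⁺(aq) + Mn(s) → Hg(l) + Mn²⁺(aq); thus Q = [Mn²⁺(aq)] / [Hg²⁺(aq)].
Substituting the known concentrations and solving, log [Mn²⁺(aq)] = −0.192 and [Mn²⁺(aq)] = 0.64 M.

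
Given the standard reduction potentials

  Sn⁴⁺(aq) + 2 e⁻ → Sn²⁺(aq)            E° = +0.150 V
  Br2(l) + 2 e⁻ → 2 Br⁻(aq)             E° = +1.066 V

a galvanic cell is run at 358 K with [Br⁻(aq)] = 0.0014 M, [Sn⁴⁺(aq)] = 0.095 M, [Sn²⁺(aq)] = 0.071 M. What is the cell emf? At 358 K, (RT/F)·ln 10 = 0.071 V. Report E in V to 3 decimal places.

The Br₂/Br⁻ couple has the more positive E°, so it is the cathode; Sn⁴⁺/Sn²⁺ is the anode.
E°cell = E°cat − E°an = +1.066 − (+0.150) = +0.916 V; n = 2.
The balanced reaction is Br2(l) + Sn²⁺(aq) → 2 Br⁻(aq) + Sn⁴⁺(aq), so Q = ([Br⁻(aq)]^2·[Sn⁴⁺(aq)]) / [Sn²⁺(aq)] = 2.62×10^−6 and log Q = −5.581.
E = E° − (0.071/n)·log Q = +0.916 − (0.071/2)(−5.581) = +1.114 V.

+1.114 V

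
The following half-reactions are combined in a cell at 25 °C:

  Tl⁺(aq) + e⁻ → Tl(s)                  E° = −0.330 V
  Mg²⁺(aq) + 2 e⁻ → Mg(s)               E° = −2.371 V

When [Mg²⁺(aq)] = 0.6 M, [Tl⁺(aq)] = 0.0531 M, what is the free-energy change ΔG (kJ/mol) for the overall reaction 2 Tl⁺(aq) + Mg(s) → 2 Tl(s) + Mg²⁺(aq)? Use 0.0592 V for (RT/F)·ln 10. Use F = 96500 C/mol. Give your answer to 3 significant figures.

With Tl⁺/Tl reduced at the cathode, E°cell = −0.330 − (−2.371) = +2.041 V and n = 2.
Here Q = [Mg²⁺(aq)] / [Tl⁺(aq)]^2 = 213 (log Q = 2.328), giving E = +2.041 − (0.0592/2)·(2.328) = +1.9721 V.
Finally ΔG = −nFE = −(2)(96500 C/mol)(+1.9721 V) = −381 kJ/mol.

−381 kJ/mol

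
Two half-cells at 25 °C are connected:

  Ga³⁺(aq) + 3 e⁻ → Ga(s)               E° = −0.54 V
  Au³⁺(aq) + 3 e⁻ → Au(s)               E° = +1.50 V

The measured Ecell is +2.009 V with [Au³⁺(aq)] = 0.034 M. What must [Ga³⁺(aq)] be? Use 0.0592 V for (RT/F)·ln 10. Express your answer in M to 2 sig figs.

The Au³⁺/Au couple has the larger reduction potential, so it is the cathode: E°cell = +1.50 − (−0.54) = +2.04 V and n = 3.
Since E = E° − (0.0592/n)·log Q, log Q = n(E° − E)/0.0592 = 1.571.
The balanced reaction is Au³⁺(aq) + Ga(s) → Au(s) + Ga³⁺(aq), so Q = [Ga³⁺(aq)] / [Au³⁺(aq)].
Substituting the known concentrations and solving, log [Ga³⁺(aq)] = 0.102 and [Ga³⁺(aq)] = 1.3 M.

1.3 M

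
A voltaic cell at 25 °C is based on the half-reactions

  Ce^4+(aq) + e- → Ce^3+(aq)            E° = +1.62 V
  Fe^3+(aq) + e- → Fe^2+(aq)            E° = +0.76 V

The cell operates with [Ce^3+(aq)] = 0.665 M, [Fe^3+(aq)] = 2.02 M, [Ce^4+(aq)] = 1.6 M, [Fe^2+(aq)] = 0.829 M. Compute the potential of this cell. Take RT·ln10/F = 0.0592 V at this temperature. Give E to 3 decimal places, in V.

Since E°(Ce⁴⁺/Ce³⁺) > E°(Fe³⁺/Fe²⁺), Ce⁴⁺/Ce³⁺ serves as the cathode.
E°cell = +1.62 − (+0.76) = +0.86 V, with n = 1 electron transferred.
For the overall reaction Ce^4+(aq) + Fe^2+(aq) → Ce^3+(aq) + Fe^3+(aq), Q = ([Ce^3+(aq)]·[Fe^3+(aq)]) / ([Ce^4+(aq)]·[Fe^2+(aq)]) = 1.01, giving log Q = 0.005.
Applying E = E° − (RT ln10/nF)·log Q gives +0.86 − (0.0592/1)(0.005) = +0.860 V.

+0.860 V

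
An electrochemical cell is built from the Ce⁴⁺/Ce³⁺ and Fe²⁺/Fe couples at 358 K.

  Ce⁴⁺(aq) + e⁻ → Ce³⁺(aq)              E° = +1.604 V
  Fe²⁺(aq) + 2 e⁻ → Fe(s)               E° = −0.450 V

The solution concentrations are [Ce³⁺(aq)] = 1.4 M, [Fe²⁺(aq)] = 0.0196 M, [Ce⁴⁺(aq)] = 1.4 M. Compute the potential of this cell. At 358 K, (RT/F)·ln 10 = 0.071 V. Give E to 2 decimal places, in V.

+2.11 V

Ce⁴⁺/Ce³⁺ is reduced (cathode, E° = +1.604 V) and Fe²⁺/Fe is oxidized (anode).
The standard potential is +1.604 − (−0.450) = +2.054 V and the balanced reaction transfers n = 2 electrons.
For the overall reaction 2 Ce⁴⁺(aq) + Fe(s) → 2 Ce³⁺(aq) + Fe²⁺(aq), Q = ([Ce³⁺(aq)]^2·[Fe²⁺(aq)]) / [Ce⁴⁺(aq)]^2 = 0.0196, giving log Q = −1.708.
By the Nernst equation, E = +2.054 − (0.071/2)·(−1.708) = +2.11 V.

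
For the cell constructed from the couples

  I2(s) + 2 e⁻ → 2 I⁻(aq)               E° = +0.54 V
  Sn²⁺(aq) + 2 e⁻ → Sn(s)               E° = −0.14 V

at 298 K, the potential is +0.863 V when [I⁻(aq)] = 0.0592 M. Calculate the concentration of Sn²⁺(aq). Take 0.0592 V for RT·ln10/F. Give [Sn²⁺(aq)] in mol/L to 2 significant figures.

0.00019 M

With I₂/I⁻ at the cathode and Sn²⁺/Sn at the anode, E°cell = +0.54 − (−0.14) = +0.68 V (n = 2).
Since E = E° − (0.0592/n)·log Q, log Q = n(E° − E)/0.0592 = −6.182.
Balancing electrons gives I2(s) + Sn(s) → 2 I⁻(aq) + Sn²⁺(aq); thus Q = [I⁻(aq)]^2·[Sn²⁺(aq)].
Substituting the known concentrations and solving, log [Sn²⁺(aq)] = −3.727 and [Sn²⁺(aq)] = 0.00019 M.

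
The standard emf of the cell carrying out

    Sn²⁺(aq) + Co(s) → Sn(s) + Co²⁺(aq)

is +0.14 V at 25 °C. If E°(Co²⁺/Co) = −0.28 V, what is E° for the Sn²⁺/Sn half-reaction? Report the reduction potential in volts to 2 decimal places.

−0.14 V

In the reaction as written the Sn²⁺/Sn couple is reduced (cathode) and Co²⁺/Co is oxidized (anode), so E°cell = E°(Sn²⁺/Sn) − E°(Co²⁺/Co).
E°(Sn²⁺/Sn) = E°cell + E°(anode) = +0.14 + (−0.28) = −0.14 V.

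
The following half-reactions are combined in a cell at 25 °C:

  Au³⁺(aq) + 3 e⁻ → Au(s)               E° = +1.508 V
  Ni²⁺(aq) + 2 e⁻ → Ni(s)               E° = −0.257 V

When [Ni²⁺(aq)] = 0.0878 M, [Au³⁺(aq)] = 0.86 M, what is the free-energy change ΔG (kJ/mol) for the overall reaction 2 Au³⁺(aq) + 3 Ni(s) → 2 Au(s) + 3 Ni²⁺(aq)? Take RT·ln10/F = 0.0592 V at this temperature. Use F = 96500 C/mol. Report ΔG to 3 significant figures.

E°cell = +1.508 − (−0.257) = +1.765 V; the balanced reaction transfers n = 6 electrons.
Q = [Ni²⁺(aq)]^3 / [Au³⁺(aq)]^2 = 0.000915, so log Q = −3.039 and E = +1.765 − (0.0592/6)(−3.039) = +1.7950 V.
ΔG = −nFE = −(6)(96500)(+1.7950) J/mol = −1040 kJ/mol.

−1040 kJ/mol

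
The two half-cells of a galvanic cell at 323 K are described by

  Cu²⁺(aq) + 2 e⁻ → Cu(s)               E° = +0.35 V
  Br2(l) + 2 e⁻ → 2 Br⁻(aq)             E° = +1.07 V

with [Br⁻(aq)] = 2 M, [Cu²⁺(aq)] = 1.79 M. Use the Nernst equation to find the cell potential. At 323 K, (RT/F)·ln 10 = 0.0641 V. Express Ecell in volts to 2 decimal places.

+0.69 V

The Br₂/Br⁻ couple has the more positive E°, so it is the cathode; Cu²⁺/Cu is the anode.
E°cell = +1.07 − (+0.35) = +0.72 V, with n = 2 electrons transferred.
The balanced reaction is Br2(l) + Cu(s) → 2 Br⁻(aq) + Cu²⁺(aq), so Q = [Br⁻(aq)]^2·[Cu²⁺(aq)] = 7.16 and log Q = 0.855.
By the Nernst equation, E = +0.72 − (0.0641/2)·(0.855) = +0.69 V.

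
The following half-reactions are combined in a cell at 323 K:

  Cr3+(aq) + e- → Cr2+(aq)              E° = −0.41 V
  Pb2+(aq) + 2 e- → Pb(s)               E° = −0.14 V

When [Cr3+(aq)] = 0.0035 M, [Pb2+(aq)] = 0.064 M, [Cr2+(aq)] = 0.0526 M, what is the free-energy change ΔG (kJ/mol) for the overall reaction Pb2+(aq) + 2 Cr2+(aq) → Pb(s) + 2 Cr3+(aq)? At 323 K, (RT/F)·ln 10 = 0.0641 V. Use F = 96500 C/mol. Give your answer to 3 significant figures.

−59.3 kJ/mol

With Pb²⁺/Pb reduced at the cathode, E°cell = −0.14 − (−0.41) = +0.27 V and n = 2.
Here Q = [Cr3+(aq)]^2 / ([Pb2+(aq)]·[Cr2+(aq)]^2) = 0.0692 (log Q = −1.160), giving E = +0.27 − (0.0641/2)·(−1.160) = +0.3072 V.
ΔG = −nFE = −(2)(96500)(+0.3072) J/mol = −59.3 kJ/mol.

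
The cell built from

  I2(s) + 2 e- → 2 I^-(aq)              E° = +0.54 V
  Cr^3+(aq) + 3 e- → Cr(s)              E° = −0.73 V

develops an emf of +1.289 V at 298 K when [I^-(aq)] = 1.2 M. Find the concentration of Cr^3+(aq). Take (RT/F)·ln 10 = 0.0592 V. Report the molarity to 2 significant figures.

With I₂/I⁻ at the cathode and Cr³⁺/Cr at the anode, E°cell = +0.54 − (−0.73) = +1.27 V (n = 6).
Rearranging E = E° − (0.0592/n)·log Q gives log Q = 6(+1.27 − (+1.289))/0.0592 = −1.926.
For 3 I2(s) + 2 Cr(s) → 6 I^-(aq) + 2 Cr^3+(aq), the reaction quotient is Q = [I^-(aq)]^6·[Cr^3+(aq)]^2.
Isolating [Cr^3+(aq)] in Q = 10^{−1.926} yields log [Cr^3+(aq)] = −1.201, i.e. 0.063 M.

0.063 M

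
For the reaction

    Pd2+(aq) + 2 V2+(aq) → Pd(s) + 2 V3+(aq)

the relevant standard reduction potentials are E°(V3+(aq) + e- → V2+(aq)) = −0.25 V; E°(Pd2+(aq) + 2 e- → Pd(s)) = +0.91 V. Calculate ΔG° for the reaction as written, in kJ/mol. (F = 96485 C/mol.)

−224 kJ/mol

In the reaction as written Pd2+(aq) is reduced, so the Pd²⁺/Pd couple is the cathode and V³⁺/V²⁺ is the anode.
E°cell = +0.91 − (−0.25) = +1.16 V; balancing electrons gives n = 2.
ΔG° = −nFE°cell = −(2)(96485)(+1.16) J/mol = −224 kJ/mol.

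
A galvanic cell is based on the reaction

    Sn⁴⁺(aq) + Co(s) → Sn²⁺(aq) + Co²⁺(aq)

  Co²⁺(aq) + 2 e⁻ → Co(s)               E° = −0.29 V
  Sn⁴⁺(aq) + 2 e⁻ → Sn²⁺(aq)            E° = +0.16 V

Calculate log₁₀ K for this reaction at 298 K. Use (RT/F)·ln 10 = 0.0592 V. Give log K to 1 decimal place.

log K = 15.2

The Sn⁴⁺/Sn²⁺ couple is reduced (cathode); E°cell = +0.16 − (−0.29) = +0.45 V with n = 2.
At equilibrium E = 0, so log K = nE°cell / 0.0592 = (2)(+0.45) / 0.0592 = 15.2.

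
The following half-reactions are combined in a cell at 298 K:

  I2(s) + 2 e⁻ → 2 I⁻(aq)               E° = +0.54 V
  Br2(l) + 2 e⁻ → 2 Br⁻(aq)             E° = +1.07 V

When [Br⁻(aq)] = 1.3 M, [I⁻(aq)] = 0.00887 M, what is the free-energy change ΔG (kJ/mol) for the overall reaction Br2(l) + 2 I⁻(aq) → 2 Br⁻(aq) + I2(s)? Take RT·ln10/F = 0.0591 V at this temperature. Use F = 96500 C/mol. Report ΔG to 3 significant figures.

E°cell = +1.07 − (+0.54) = +0.53 V; the balanced reaction transfers n = 2 electrons.
Q = [Br⁻(aq)]^2 / [I⁻(aq)]^2 = 2.15×10^4, so log Q = 4.332 and E = +0.53 − (0.0591/2)(4.332) = +0.4020 V.
Then ΔG = −nFE = −2 × 96500 × +0.4020 J/mol = −77.6 kJ/mol.

−77.6 kJ/mol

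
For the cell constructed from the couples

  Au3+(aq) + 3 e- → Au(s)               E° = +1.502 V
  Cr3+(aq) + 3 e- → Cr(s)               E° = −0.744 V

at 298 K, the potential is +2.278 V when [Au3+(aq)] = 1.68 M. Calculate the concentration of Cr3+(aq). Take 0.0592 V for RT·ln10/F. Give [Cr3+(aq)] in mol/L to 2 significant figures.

Au³⁺/Au is the cathode (higher E°); E°cell = +1.502 − (−0.744) = +2.246 V with n = 3.
Since E = E° − (0.0592/n)·log Q, log Q = n(E° − E)/0.0592 = −1.622.
Balancing electrons gives Au3+(aq) + Cr(s) → Au(s) + Cr3+(aq); thus Q = [Cr3+(aq)] / [Au3+(aq)].
Solving for the unknown gives log [Cr3+(aq)] = −1.397, so [Cr3+(aq)] ≈ 0.040 M.

0.040 M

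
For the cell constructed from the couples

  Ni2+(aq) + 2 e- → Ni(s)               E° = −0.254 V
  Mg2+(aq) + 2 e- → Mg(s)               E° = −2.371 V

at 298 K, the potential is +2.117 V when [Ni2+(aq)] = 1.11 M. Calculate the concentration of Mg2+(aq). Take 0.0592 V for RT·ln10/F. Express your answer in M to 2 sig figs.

The Ni²⁺/Ni couple has the larger reduction potential, so it is the cathode: E°cell = −0.254 − (−2.371) = +2.117 V and n = 2.
Rearranging E = E° − (0.0592/n)·log Q gives log Q = 2(+2.117 − (+2.117))/0.0592 = 0.000.
The balanced reaction is Ni2+(aq) + Mg(s) → Ni(s) + Mg2+(aq), so Q = [Mg2+(aq)] / [Ni2+(aq)].
Solving for the unknown gives log [Mg2+(aq)] = 0.045, so [Mg2+(aq)] ≈ 1.1 M.

1.1 M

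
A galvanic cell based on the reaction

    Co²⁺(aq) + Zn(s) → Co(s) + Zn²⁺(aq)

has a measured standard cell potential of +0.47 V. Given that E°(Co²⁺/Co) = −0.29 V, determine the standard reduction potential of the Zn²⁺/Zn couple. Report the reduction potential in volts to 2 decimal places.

−0.76 V

In the reaction as written the Co²⁺/Co couple is reduced (cathode) and Zn²⁺/Zn is oxidized (anode), so E°cell = E°(Co²⁺/Co) − E°(Zn²⁺/Zn).
E°(Zn²⁺/Zn) = E°(cathode) − E°cell = −0.29 − (+0.47) = −0.76 V.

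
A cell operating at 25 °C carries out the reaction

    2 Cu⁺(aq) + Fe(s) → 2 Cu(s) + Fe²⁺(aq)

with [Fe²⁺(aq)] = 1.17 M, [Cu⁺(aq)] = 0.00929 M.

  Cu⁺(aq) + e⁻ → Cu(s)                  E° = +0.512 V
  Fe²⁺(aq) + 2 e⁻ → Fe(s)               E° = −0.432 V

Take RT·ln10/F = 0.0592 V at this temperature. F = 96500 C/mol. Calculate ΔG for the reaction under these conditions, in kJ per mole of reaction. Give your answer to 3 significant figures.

−159 kJ/mol

E°cell = +0.512 − (−0.432) = +0.944 V; the balanced reaction transfers n = 2 electrons.
Q = [Fe²⁺(aq)] / [Cu⁺(aq)]^2 = 1.36×10^4, so log Q = 4.132 and E = +0.944 − (0.0592/2)(4.132) = +0.8217 V.
Finally ΔG = −nFE = −(2)(96500 C/mol)(+0.8217 V) = −159 kJ/mol.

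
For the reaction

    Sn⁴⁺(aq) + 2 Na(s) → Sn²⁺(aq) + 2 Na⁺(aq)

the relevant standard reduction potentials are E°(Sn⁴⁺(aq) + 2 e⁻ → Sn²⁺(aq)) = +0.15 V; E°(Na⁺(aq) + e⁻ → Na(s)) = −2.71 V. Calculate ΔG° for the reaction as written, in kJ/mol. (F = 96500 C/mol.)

In the reaction as written Sn⁴⁺(aq) is reduced, so the Sn⁴⁺/Sn²⁺ couple is the cathode and Na⁺/Na is the anode.
E°cell = +0.15 − (−2.71) = +2.86 V; balancing electrons gives n = 2.
ΔG° = −nFE°cell = −(2)(96500)(+2.86) J/mol = −552 kJ/mol.

−552 kJ/mol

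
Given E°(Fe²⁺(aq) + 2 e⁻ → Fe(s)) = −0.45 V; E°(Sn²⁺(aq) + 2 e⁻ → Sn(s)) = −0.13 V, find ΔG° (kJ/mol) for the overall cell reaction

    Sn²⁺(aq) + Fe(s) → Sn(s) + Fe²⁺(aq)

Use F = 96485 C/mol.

−61.8 kJ/mol

In the reaction as written Sn²⁺(aq) is reduced, so the Sn²⁺/Sn couple is the cathode and Fe²⁺/Fe is the anode.
E°cell = −0.13 − (−0.45) = +0.32 V; balancing electrons gives n = 2.
ΔG° = −nFE°cell = −(2)(96485)(+0.32) J/mol = −61.8 kJ/mol.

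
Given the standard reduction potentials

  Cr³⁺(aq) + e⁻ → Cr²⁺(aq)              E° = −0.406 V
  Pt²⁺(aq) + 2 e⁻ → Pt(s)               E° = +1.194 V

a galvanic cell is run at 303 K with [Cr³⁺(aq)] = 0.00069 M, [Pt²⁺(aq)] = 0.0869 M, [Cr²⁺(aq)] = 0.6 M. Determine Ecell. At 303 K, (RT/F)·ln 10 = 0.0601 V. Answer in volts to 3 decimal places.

+1.745 V

Since E°(Pt²⁺/Pt) > E°(Cr³⁺/Cr²⁺), Pt²⁺/Pt serves as the cathode.
E°cell = E°cat − E°an = +1.194 − (−0.406) = +1.600 V; n = 2.
The balanced reaction is Pt²⁺(aq) + 2 Cr²⁺(aq) → Pt(s) + 2 Cr³⁺(aq), so Q = [Cr³⁺(aq)]^2 / ([Pt²⁺(aq)]·[Cr²⁺(aq)]^2) = 1.52×10^−5 and log Q = −4.818.
By the Nernst equation, E = +1.600 − (0.0601/2)·(−4.818) = +1.745 V.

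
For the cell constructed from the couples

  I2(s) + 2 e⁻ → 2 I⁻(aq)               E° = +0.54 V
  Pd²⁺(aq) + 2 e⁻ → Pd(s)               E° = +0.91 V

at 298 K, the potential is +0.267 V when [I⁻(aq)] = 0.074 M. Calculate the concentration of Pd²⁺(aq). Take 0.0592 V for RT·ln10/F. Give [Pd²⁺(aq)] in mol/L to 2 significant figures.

0.061 M

The Pd²⁺/Pd couple has the larger reduction potential, so it is the cathode: E°cell = +0.91 − (+0.54) = +0.37 V and n = 2.
Since E = E° − (0.0592/n)·log Q, log Q = n(E° − E)/0.0592 = 3.480.
For Pd²⁺(aq) + 2 I⁻(aq) → Pd(s) + I2(s), the reaction quotient is Q = 1 / ([Pd²⁺(aq)]·[I⁻(aq)]^2).
Substituting the known concentrations and solving, log [Pd²⁺(aq)] = −1.218 and [Pd²⁺(aq)] = 0.061 M.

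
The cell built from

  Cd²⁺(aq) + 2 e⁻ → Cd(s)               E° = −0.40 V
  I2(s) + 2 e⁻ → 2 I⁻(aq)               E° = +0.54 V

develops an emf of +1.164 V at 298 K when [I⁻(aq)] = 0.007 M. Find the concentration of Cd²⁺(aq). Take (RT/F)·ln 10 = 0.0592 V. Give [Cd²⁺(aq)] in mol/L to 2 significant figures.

0.00055 M

The I₂/I⁻ couple has the larger reduction potential, so it is the cathode: E°cell = +0.54 − (−0.40) = +0.94 V and n = 2.
Since E = E° − (0.0592/n)·log Q, log Q = n(E° − E)/0.0592 = −7.568.
For I2(s) + Cd(s) → 2 I⁻(aq) + Cd²⁺(aq), the reaction quotient is Q = [I⁻(aq)]^2·[Cd²⁺(aq)].
Isolating [Cd²⁺(aq)] in Q = 10^{−7.568} yields log [Cd²⁺(aq)] = −3.258, i.e. 0.00055 M.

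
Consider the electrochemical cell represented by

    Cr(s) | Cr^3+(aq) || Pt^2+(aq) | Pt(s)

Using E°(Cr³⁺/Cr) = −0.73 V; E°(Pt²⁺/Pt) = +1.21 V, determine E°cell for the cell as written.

By convention the left-hand electrode in cell notation is the anode (oxidation) and the right-hand electrode is the cathode (reduction).
E°cell = E°(right) − E°(left) = +1.21 − (−0.73) = +1.94 V.

+1.94 V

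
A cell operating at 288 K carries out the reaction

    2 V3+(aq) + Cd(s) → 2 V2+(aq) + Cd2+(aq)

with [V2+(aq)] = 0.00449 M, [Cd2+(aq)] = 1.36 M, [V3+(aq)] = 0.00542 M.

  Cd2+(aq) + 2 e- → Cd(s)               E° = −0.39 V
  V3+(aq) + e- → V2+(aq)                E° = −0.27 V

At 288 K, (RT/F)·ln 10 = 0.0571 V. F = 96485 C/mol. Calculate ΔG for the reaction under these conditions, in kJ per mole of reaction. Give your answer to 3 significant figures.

−23.3 kJ/mol

E°cell = −0.27 − (−0.39) = +0.12 V; the balanced reaction transfers n = 2 electrons.
Here Q = ([V2+(aq)]^2·[Cd2+(aq)]) / [V3+(aq)]^2 = 0.933 (log Q = −0.030), giving E = +0.12 − (0.0571/2)·(−0.030) = +0.1209 V.
Then ΔG = −nFE = −2 × 96485 × +0.1209 J/mol = −23.3 kJ/mol.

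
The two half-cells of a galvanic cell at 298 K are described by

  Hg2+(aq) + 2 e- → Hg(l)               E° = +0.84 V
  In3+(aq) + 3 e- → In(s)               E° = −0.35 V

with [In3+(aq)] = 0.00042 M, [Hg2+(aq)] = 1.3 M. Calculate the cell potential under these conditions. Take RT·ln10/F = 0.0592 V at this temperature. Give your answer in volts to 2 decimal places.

Since E°(Hg²⁺/Hg) > E°(In³⁺/In), Hg²⁺/Hg serves as the cathode.
E°cell = +0.84 − (−0.35) = +1.19 V, with n = 6 electrons transferred.
The balanced reaction is 3 Hg2+(aq) + 2 In(s) → 3 Hg(l) + 2 In3+(aq), so Q = [In3+(aq)]^2 / [Hg2+(aq)]^3 = 8.03×10^−8 and log Q = −7.095.
Applying E = E° − (RT ln10/nF)·log Q gives +1.19 − (0.0592/6)(−7.095) = +1.26 V.

+1.26 V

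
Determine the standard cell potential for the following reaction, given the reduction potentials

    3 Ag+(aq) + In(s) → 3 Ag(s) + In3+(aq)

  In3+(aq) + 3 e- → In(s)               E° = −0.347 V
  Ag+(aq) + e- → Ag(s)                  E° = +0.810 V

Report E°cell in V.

In the reaction as written, Ag+(aq) is reduced (cathode) and In3+(aq) is produced by oxidation at the anode.
E°cell = E°(cathode) − E°(anode) = +0.810 − (−0.347) = +1.157 V.
The positive value indicates the reaction is spontaneous as written.

+1.157 V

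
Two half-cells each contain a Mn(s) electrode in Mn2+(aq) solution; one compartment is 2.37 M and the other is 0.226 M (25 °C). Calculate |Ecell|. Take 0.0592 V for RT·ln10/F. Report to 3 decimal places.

For a concentration cell E°cell = 0, since both electrodes use the same couple.
The compartment with the higher Mn2+(aq) concentration (2.37 M) acts as the cathode; ions are reduced there and produced at the dilute (0.226 M) anode.
With n = 2, Ecell = −(0.0592/2)·log([dilute]/[conc]) = −(0.0592/2)·log(0.226/2.37) = +0.030 V.

0.030 V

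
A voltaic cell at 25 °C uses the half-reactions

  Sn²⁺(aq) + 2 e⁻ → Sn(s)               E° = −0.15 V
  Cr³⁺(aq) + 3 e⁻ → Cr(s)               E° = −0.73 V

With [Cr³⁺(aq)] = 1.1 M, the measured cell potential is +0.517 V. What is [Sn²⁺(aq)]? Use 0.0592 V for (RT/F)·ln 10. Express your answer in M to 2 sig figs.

0.0079 M

With Sn²⁺/Sn at the cathode and Cr³⁺/Cr at the anode, E°cell = −0.15 − (−0.73) = +0.58 V (n = 6).
Rearranging E = E° − (0.0592/n)·log Q gives log Q = 6(+0.58 − (+0.517))/0.0592 = 6.385.
Balancing electrons gives 3 Sn²⁺(aq) + 2 Cr(s) → 3 Sn(s) + 2 Cr³⁺(aq); thus Q = [Cr³⁺(aq)]^2 / [Sn²⁺(aq)]^3.
Isolating [Sn²⁺(aq)] in Q = 10^{6.385} yields log [Sn²⁺(aq)] = −2.101, i.e. 0.0079 M.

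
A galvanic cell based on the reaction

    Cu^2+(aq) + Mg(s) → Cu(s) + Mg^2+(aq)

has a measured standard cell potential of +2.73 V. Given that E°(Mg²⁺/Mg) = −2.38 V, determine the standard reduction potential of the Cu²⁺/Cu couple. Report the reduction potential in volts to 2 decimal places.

+0.35 V

In the reaction as written the Cu²⁺/Cu couple is reduced (cathode) and Mg²⁺/Mg is oxidized (anode), so E°cell = E°(Cu²⁺/Cu) − E°(Mg²⁺/Mg).
E°(Cu²⁺/Cu) = E°cell + E°(anode) = +2.73 + (−2.38) = +0.35 V.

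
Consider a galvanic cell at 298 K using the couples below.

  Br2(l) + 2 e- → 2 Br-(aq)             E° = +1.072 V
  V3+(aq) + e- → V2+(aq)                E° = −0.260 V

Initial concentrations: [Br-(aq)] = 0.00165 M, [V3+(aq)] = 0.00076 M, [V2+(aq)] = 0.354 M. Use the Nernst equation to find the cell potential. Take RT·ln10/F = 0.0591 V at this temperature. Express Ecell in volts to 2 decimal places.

Br₂/Br⁻ is reduced (cathode, E° = +1.072 V) and V³⁺/V²⁺ is oxidized (anode).
E°cell = E°cat − E°an = +1.072 − (−0.260) = +1.332 V; n = 2.
The balanced reaction is Br2(l) + 2 V2+(aq) → 2 Br-(aq) + 2 V3+(aq), so Q = ([Br-(aq)]^2·[V3+(aq)]^2) / [V2+(aq)]^2 = 1.25×10^−11 and log Q = −10.901.
By the Nernst equation, E = +1.332 − (0.0591/2)·(−10.901) = +1.65 V.

+1.65 V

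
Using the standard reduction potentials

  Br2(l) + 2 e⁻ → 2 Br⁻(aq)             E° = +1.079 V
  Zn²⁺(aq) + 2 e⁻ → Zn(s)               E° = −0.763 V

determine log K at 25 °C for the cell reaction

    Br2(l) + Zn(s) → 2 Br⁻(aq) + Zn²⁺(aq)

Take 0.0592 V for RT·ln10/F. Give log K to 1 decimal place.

log K = 62.2

The Br₂/Br⁻ couple is reduced (cathode); E°cell = +1.079 − (−0.763) = +1.842 V with n = 2.
At equilibrium E = 0, so log K = nE°cell / 0.0592 = (2)(+1.842) / 0.0592 = 62.2.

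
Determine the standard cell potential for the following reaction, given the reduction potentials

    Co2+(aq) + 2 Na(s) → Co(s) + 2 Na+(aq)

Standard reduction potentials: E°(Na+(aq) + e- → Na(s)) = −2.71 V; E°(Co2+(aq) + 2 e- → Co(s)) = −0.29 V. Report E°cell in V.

Co2+(aq) gains electrons, so the Co²⁺/Co couple is the cathode; the Na⁺/Na couple is the anode.
E°cell = E°(cathode) − E°(anode) = −0.29 − (−2.71) = +2.42 V.

+2.42 V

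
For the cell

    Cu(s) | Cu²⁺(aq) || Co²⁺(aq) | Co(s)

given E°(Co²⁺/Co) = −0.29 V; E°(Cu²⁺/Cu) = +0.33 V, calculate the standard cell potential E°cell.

−0.62 V

By convention the left-hand electrode in cell notation is the anode (oxidation) and the right-hand electrode is the cathode (reduction).
E°cell = E°(right) − E°(left) = −0.29 − (+0.33) = −0.62 V.
The negative sign shows that, as written, the cell would require an external voltage to drive the reaction.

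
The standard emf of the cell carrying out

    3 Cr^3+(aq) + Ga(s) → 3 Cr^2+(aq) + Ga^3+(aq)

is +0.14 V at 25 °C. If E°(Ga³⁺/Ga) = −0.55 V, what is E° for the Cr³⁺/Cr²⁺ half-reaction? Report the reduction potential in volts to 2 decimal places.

In the reaction as written the Cr³⁺/Cr²⁺ couple is reduced (cathode) and Ga³⁺/Ga is oxidized (anode), so E°cell = E°(Cr³⁺/Cr²⁺) − E°(Ga³⁺/Ga).
E°(Cr³⁺/Cr²⁺) = E°cell + E°(anode) = +0.14 + (−0.55) = −0.41 V.

−0.41 V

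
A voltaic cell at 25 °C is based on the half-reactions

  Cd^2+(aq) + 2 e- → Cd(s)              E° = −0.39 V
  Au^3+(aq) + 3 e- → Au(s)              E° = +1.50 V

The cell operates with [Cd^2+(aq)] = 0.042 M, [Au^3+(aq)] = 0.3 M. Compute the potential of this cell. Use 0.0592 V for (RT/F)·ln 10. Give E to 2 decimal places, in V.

Since E°(Au³⁺/Au) > E°(Cd²⁺/Cd), Au³⁺/Au serves as the cathode.
E°cell = E°cat − E°an = +1.50 − (−0.39) = +1.89 V; n = 6.
Balancing gives 2 Au^3+(aq) + 3 Cd(s) → 2 Au(s) + 3 Cd^2+(aq); hence Q = [Cd^2+(aq)]^3 / [Au^3+(aq)]^2 = 0.000823 (log Q = −3.084).
By the Nernst equation, E = +1.89 − (0.0592/6)·(−3.084) = +1.92 V.

+1.92 V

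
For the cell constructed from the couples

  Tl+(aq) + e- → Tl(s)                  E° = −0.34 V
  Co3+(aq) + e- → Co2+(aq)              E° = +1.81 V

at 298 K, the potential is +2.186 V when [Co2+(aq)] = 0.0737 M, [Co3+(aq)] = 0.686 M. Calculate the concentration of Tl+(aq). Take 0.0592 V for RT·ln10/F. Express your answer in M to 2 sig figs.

2.3 M

The Co³⁺/Co²⁺ couple has the larger reduction potential, so it is the cathode: E°cell = +1.81 − (−0.34) = +2.15 V and n = 1.
Rearranging E = E° − (0.0592/n)·log Q gives log Q = 1(+2.15 − (+2.186))/0.0592 = −0.608.
Balancing electrons gives Co3+(aq) + Tl(s) → Co2+(aq) + Tl+(aq); thus Q = ([Co2+(aq)]·[Tl+(aq)]) / [Co3+(aq)].
Solving for the unknown gives log [Tl+(aq)] = 0.361, so [Tl+(aq)] ≈ 2.3 M.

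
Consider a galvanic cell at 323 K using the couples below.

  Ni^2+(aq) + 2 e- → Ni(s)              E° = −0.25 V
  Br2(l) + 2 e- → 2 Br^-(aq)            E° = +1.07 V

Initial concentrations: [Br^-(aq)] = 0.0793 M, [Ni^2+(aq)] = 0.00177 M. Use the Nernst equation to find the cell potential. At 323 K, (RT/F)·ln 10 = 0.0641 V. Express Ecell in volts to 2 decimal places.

+1.48 V

The Br₂/Br⁻ couple has the more positive E°, so it is the cathode; Ni²⁺/Ni is the anode.
The standard potential is +1.07 − (−0.25) = +1.32 V and the balanced reaction transfers n = 2 electrons.
The balanced reaction is Br2(l) + Ni(s) → 2 Br^-(aq) + Ni^2+(aq), so Q = [Br^-(aq)]^2·[Ni^2+(aq)] = 1.11×10^−5 and log Q = −4.953.
By the Nernst equation, E = +1.32 − (0.0641/2)·(−4.953) = +1.48 V.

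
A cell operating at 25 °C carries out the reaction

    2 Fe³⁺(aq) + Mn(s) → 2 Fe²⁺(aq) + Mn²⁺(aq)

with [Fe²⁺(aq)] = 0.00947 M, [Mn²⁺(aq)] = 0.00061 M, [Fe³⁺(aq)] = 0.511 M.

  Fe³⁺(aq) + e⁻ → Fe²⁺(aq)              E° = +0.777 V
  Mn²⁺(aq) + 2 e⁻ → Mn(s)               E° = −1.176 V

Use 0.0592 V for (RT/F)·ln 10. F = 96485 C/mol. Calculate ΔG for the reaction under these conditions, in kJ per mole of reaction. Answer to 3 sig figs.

The standard cell potential is +0.777 − (−1.176) = +1.953 V, with n = 2 electrons in the balanced equation.
The reaction quotient is ([Fe²⁺(aq)]^2·[Mn²⁺(aq)]) / [Fe³⁺(aq)]^2 = 2.1×10^−7; by Nernst, E = +1.953 − (0.0592/2)(−6.679) = +2.1507 V.
Finally ΔG = −nFE = −(2)(96485 C/mol)(+2.1507 V) = −415 kJ/mol.

−415 kJ/mol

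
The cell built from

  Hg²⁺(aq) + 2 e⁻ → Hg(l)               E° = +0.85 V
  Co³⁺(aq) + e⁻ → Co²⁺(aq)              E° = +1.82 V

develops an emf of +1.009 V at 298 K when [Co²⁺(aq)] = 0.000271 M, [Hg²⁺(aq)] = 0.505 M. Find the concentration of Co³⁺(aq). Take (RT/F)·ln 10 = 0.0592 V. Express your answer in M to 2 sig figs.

0.00088 M

With Co³⁺/Co²⁺ at the cathode and Hg²⁺/Hg at the anode, E°cell = +1.82 − (+0.85) = +0.97 V (n = 2).
Rearranging E = E° − (0.0592/n)·log Q gives log Q = 2(+0.97 − (+1.009))/0.0592 = −1.318.
For 2 Co³⁺(aq) + Hg(l) → 2 Co²⁺(aq) + Hg²⁺(aq), the reaction quotient is Q = ([Co²⁺(aq)]^2·[Hg²⁺(aq)]) / [Co³⁺(aq)]^2.
Solving for the unknown gives log [Co³⁺(aq)] = −3.056, so [Co³⁺(aq)] ≈ 0.00088 M.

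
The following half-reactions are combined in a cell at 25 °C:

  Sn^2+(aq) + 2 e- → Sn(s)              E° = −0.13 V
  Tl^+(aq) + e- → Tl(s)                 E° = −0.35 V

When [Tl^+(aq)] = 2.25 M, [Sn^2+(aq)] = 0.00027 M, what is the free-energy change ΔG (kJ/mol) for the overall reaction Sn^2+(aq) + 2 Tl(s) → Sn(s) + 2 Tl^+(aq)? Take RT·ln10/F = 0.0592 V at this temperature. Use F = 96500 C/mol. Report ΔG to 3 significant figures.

−18.0 kJ/mol

E°cell = −0.13 − (−0.35) = +0.22 V; the balanced reaction transfers n = 2 electrons.
Here Q = [Tl^+(aq)]^2 / [Sn^2+(aq)] = 1.88×10^4 (log Q = 4.273), giving E = +0.22 − (0.0592/2)·(4.273) = +0.0935 V.
ΔG = −nFE = −(2)(96500)(+0.0935) J/mol = −18.0 kJ/mol.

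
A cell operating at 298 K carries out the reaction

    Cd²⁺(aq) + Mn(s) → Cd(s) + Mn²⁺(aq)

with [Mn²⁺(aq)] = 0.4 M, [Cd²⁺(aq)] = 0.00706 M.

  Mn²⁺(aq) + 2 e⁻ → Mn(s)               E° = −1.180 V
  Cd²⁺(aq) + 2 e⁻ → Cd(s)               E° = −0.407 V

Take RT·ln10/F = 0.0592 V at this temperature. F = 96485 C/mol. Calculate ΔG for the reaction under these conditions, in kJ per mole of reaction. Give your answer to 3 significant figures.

The standard cell potential is −0.407 − (−1.180) = +0.773 V, with n = 2 electrons in the balanced equation.
Here Q = [Mn²⁺(aq)] / [Cd²⁺(aq)] = 56.7 (log Q = 1.753), giving E = +0.773 − (0.0592/2)·(1.753) = +0.7211 V.
Then ΔG = −nFE = −2 × 96485 × +0.7211 J/mol = −139 kJ/mol.

−139 kJ/mol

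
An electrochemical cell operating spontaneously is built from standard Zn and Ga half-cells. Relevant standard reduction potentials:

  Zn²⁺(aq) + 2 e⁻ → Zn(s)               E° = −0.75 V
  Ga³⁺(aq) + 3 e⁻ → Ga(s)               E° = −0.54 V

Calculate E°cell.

Of the two couples in this cell, the one with the more positive reduction potential is reduced at the cathode: here that is Ga³⁺/Ga (−0.54 V); Zn²⁺/Zn (−0.75 V) is the anode.
E°cell = E°(cathode) − E°(anode) = −0.54 − (−0.75) = +0.21 V.

+0.21 V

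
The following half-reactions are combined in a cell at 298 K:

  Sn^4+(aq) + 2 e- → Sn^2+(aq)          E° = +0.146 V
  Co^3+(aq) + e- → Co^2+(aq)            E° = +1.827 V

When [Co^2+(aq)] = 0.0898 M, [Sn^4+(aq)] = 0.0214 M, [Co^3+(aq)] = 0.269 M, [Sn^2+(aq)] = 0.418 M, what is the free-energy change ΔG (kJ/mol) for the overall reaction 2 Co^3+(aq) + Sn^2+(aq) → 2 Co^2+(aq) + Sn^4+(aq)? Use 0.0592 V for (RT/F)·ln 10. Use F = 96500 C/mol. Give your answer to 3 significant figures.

−337 kJ/mol

With Co³⁺/Co²⁺ reduced at the cathode, E°cell = +1.827 − (+0.146) = +1.681 V and n = 2.
Here Q = ([Co^2+(aq)]^2·[Sn^4+(aq)]) / ([Co^3+(aq)]^2·[Sn^2+(aq)]) = 0.00571 (log Q = −2.244), giving E = +1.681 − (0.0592/2)·(−2.244) = +1.7474 V.
ΔG = −nFE = −(2)(96500)(+1.7474) J/mol = −337 kJ/mol.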